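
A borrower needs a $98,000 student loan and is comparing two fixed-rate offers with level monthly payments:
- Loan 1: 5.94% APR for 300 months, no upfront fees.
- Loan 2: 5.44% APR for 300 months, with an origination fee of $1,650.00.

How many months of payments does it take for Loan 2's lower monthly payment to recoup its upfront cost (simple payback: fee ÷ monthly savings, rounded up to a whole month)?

Loan 1: monthly rate = 5.94%/12 = 0.0049500; payment = 98,000 × 0.0049500 / (1 − (1+0.0049500)^−300) = $627.83.
Loan 2: monthly rate = 5.44%/12 = 0.0045333; payment = 98,000 × 0.0045333 / (1 − (1+0.0045333)^−300) = $598.30.
Monthly savings = $627.83 − $598.30 = $29.53.
Break-even = $1,650.00 / $29.53 = 55.88 → 56 months.

56 months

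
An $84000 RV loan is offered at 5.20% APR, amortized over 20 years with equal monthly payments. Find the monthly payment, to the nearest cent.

$563.69

Monthly rate = 5.2%/12 = 0.0043333; payment = 84,000 × 0.0043333 / (1 − (1+0.0043333)^−240) = $563.69.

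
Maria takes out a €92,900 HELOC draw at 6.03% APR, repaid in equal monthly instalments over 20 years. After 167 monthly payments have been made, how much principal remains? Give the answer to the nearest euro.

€40,685

With monthly rate i = 6.03%/12 = 0.0050250, the balance after k of n payments is P · [(1+i)^n − (1+i)^k] / [(1+i)^n − 1].
(1+0.0050250)^240 = 3.33002575 and (1+0.0050250)^167 = 2.30959829, so the balance is 92,900 × (3.33002575 − 2.30959829) / (3.33002575 − 1) = €40,685.26.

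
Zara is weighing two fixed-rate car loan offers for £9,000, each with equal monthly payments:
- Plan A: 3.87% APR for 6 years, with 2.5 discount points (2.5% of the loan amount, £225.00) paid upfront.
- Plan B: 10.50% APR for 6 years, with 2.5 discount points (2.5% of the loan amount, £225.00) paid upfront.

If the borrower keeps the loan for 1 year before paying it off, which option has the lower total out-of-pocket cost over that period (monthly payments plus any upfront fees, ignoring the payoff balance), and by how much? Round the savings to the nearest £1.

Plan A by £345

Plan A: at 3.87% the monthly rate is 0.0032250, so the payment is 9,000 × 0.0032250 / (1 − 1.0032250^−72) = £140.27.
Plan B: at 10.50% the monthly rate is 0.0087500, so the payment is 9,000 × 0.0087500 / (1 − 1.0087500^−72) = £169.01.
Over 12 months: Plan A costs 12 × £140.27 + £225.00 = £1,908.24; Plan B costs 12 × £169.01 + £225.00 = £2,253.12.
Plan A is cheaper by £2,253.12 − £1,908.24 = £344.88.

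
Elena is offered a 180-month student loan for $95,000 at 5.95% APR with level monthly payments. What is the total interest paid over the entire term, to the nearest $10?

Monthly rate = 5.95%/12 = 0.0049583; payment = 95,000 × 0.0049583 / (1 − (1+0.0049583)^−180) = $799.10.
Total paid = 180 × $799.10 = $143,838.00; interest = $143,838.00 − $95,000 = $48,838.00.

$48,840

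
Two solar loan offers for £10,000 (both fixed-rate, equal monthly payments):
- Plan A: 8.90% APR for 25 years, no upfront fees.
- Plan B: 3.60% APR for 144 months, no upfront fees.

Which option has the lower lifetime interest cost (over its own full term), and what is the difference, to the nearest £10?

Plan A: at 8.90% the monthly rate is 0.0074167, so the payment is 10,000 × 0.0074167 / (1 − 1.0074167^−300) = £83.24.
Total interest on Plan A = 300 × £83.24 − £10,000 = £14,972.00.
Plan B: at 3.60% the monthly rate is 0.0030000, so the payment is 10,000 × 0.0030000 / (1 − 1.0030000^−144) = £85.62.
Total interest on Plan B = 144 × £85.62 − £10,000 = £2,329.28.
Plan B is lower by £12,642.72.

Plan B by £12,640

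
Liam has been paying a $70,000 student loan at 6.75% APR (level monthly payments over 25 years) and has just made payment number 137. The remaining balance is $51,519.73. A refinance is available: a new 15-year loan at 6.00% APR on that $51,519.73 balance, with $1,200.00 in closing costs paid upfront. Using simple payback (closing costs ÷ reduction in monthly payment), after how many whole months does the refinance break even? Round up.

25 months

Current payment = 70,000 × 6.75%/12 / (1 − (1+0.0056250)^−300) = $483.64.
Refinanced payment = 51,519.73 × 0.0050000 / (1 − (1+0.0050000)^−180) = $434.75.
Monthly savings = $483.64 − $434.75 = $48.89.
Break-even = $1,200.00 / $48.89 = 24.54 → 25 months.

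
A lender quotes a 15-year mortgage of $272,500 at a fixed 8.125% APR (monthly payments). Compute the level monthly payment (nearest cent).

$2,623.85

Monthly rate = 8.125%/12 = 0.0067708; payment = 272,500 × 0.0067708 / (1 − (1+0.0067708)^−180) = $2,623.85.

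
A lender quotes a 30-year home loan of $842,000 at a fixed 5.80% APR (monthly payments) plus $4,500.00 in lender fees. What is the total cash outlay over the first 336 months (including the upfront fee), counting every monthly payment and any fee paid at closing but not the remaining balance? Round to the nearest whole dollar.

$1,664,495

Monthly rate = 5.8%/12 = 0.0048333; payment = 842,000 × 0.0048333 / (1 − (1+0.0048333)^−360) = $4,940.46.
Total outlay = 336 × $4,940.46 + $4,500.00 = $1,664,494.56.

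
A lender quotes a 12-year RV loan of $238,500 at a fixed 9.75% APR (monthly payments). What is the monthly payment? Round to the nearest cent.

$2,815.92

At 9.75% the monthly rate is 0.0081250, so the payment is 238,500 × 0.0081250 / (1 − 1.0081250^−144) = $2,815.92.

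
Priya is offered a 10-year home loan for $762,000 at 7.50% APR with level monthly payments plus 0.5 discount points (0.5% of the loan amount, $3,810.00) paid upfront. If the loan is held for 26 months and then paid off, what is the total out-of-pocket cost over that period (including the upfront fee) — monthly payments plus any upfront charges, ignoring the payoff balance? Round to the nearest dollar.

$238,982

At 7.50% the monthly rate is 0.0062500, so the payment is 762,000 × 0.0062500 / (1 − 1.0062500^−120) = $9,045.07.
Total outlay = 26 × $9,045.07 + $3,810.00 = $238,981.82.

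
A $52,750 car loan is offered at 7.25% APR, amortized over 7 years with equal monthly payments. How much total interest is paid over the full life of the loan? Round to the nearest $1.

At 7.25% the monthly rate is 0.0060417, so the payment is 52,750 × 0.0060417 / (1 − 1.0060417^−84) = $802.60.
Total paid = 84 × $802.60 = $67,418.40; interest = $67,418.40 − $52,750 = $14,668.40.

$14,668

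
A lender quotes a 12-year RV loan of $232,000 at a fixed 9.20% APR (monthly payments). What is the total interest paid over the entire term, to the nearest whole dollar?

$151,966

Monthly rate = 9.2%/12 = 0.0076667; payment = 232,000 × 0.0076667 / (1 − (1+0.0076667)^−144) = $2,666.43.
Total paid = 144 × $2,666.43 = $383,965.92; interest = $383,965.92 − $232,000 = $151,965.92.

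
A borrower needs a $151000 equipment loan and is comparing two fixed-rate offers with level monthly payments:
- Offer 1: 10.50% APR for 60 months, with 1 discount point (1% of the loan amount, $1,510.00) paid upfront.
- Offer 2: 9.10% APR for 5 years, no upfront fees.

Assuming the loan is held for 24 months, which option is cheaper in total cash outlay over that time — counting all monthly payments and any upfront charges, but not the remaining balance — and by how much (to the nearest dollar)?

Offer 2 by $4,000

Offer 1: monthly rate = 10.5%/12 = 0.0087500; payment = 151,000 × 0.0087500 / (1 − (1+0.0087500)^−60) = $3,245.58.
Offer 2: monthly rate = 9.1%/12 = 0.0075833; payment = 151,000 × 0.0075833 / (1 − (1+0.0075833)^−60) = $3,141.85.
Over 24 months: Offer 1 costs 24 × $3,245.58 + $1,510.00 = $79,403.92; Offer 2 costs 24 × $3,141.85 = $75,404.40.
Offer 2 is cheaper by $79,403.92 − $75,404.40 = $3,999.52.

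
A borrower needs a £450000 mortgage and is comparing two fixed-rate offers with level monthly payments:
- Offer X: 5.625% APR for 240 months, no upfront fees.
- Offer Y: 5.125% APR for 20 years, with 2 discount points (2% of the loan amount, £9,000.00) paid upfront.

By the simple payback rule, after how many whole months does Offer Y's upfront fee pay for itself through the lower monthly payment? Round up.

Offer X: monthly rate = 5.625%/12 = 0.0046875; payment = 450,000 × 0.0046875 / (1 − (1+0.0046875)^−240) = £3,127.35.
Offer Y: at 5.125% the monthly rate is 0.0042708, so the payment is 450,000 × 0.0042708 / (1 − 1.0042708^−240) = £3,000.96.
Monthly savings = £3,127.35 − £3,000.96 = £126.39.
Break-even = £9,000.00 / £126.39 = 71.21 → 72 months.

72 months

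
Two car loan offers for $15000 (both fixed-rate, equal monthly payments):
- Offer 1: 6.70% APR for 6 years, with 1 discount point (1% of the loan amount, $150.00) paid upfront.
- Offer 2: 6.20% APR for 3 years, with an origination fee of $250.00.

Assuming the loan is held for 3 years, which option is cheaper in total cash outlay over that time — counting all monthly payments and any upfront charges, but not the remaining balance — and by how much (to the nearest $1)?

Offer 1 by $7,448

Offer 1: at 6.70% the monthly rate is 0.0055833, so the payment is 15,000 × 0.0055833 / (1 − 1.0055833^−72) = $253.58.
Offer 2: at 6.20% the monthly rate is 0.0051667, so the payment is 15,000 × 0.0051667 / (1 − 1.0051667^−36) = $457.69.
Over 36 months: Offer 1 costs 36 × $253.58 + $150.00 = $9,278.88; Offer 2 costs 36 × $457.69 + $250.00 = $16,726.84.
Offer 1 is cheaper by $16,726.84 − $9,278.88 = $7,447.96.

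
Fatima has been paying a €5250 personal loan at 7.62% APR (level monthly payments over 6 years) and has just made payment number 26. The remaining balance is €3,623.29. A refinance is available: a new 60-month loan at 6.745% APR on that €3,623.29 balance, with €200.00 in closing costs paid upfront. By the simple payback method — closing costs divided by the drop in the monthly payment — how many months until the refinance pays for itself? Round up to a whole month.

11 months

Current payment = 5,250 × 7.62%/12 / (1 − (1+0.0063500)^−72) = €91.08.
Refinanced payment = 3,623.29 × 0.0056208 / (1 − (1+0.0056208)^−60) = €71.31.
Monthly savings = €91.08 − €71.31 = €19.77.
Break-even = €200.00 / €19.77 = 10.12 → 11 months.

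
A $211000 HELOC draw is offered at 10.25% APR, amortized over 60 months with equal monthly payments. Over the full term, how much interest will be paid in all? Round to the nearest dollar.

Monthly rate = 10.25%/12 = 0.0085417; payment = 211,000 × 0.0085417 / (1 − (1+0.0085417)^−60) = $4,509.13.
Total paid = 60 × $4,509.13 = $270,547.80; interest = $270,547.80 − $211,000 = $59,547.80.

$59,548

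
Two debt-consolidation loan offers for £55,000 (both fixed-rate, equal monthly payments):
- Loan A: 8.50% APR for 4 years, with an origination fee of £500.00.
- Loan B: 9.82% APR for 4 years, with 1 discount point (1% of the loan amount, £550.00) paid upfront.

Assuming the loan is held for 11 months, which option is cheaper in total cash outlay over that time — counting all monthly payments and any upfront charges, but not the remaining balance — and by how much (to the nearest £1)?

Loan A: at 8.50% the monthly rate is 0.0070833, so the payment is 55,000 × 0.0070833 / (1 − 1.0070833^−48) = £1,355.66.
Loan B: at 9.82% the monthly rate is 0.0081833, so the payment is 55,000 × 0.0081833 / (1 − 1.0081833^−48) = £1,390.19.
Over 11 months: Loan A costs 11 × £1,355.66 + £500.00 = £15,412.26; Loan B costs 11 × £1,390.19 + £550.00 = £15,842.09.
Loan A is cheaper by £15,842.09 − £15,412.26 = £429.83.

Loan A by £430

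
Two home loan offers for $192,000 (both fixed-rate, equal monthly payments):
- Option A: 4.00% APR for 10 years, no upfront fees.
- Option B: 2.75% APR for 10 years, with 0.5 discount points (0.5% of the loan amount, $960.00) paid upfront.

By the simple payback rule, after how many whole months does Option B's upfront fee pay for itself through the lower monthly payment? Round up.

Option A: at 4.00% the monthly rate is 0.0033333, so the payment is 192,000 × 0.0033333 / (1 − 1.0033333^−120) = $1,943.91.
Option B: monthly rate = 2.75%/12 = 0.0022917; payment = 192,000 × 0.0022917 / (1 − (1+0.0022917)^−120) = $1,831.89.
Monthly savings = $1,943.91 − $1,831.89 = $112.02.
Break-even = $960.00 / $112.02 = 8.57 → 9 months.

9 months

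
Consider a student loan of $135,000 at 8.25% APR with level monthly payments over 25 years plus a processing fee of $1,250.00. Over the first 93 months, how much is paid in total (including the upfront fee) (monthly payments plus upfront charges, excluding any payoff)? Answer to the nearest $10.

$100,240

At 8.25% the monthly rate is 0.0068750, so the payment is 135,000 × 0.0068750 / (1 − 1.0068750^−300) = $1,064.41.
Total outlay = 93 × $1,064.41 + $1,250.00 = $100,240.13.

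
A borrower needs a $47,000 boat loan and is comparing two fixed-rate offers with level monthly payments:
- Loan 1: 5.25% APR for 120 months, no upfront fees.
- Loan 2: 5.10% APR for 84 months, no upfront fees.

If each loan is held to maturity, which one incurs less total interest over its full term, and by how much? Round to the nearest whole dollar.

Loan 1: at 5.25% the monthly rate is 0.0043750, so the payment is 47,000 × 0.0043750 / (1 − 1.0043750^−120) = $504.27.
Total interest on Loan 1 = 120 × $504.27 − $47,000 = $13,512.40.
Loan 2: at 5.10% the monthly rate is 0.0042500, so the payment is 47,000 × 0.0042500 / (1 − 1.0042500^−84) = $666.50.
Total interest on Loan 2 = 84 × $666.50 − $47,000 = $8,986.00.
Loan 2 is lower by $4,526.40.

Loan 2 by $4,526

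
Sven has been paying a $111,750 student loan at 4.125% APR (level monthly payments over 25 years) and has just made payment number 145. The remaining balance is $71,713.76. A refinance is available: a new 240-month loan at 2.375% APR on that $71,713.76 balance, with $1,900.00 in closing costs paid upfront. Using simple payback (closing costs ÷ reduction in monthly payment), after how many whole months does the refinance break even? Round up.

9 months

Current payment = 111,750 × 4.125%/12 / (1 − (1+0.0034375)^−300) = $597.60.
Refinanced payment = 71,713.76 × 0.0019792 / (1 − (1+0.0019792)^−240) = $375.66.
Monthly savings = $597.60 − $375.66 = $221.94.
Break-even = $1,900.00 / $221.94 = 8.56 → 9 months.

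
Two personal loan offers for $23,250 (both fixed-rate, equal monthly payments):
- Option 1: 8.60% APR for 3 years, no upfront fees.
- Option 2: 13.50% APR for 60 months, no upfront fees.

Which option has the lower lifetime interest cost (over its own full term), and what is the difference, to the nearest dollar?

Option 1: monthly rate = 8.6%/12 = 0.0071667; payment = 23,250 × 0.0071667 / (1 − (1+0.0071667)^−36) = $735.02.
Total interest on Option 1 = 36 × $735.02 − $23,250 = $3,210.72.
Option 2: at 13.50% the monthly rate is 0.0112500, so the payment is 23,250 × 0.0112500 / (1 − 1.0112500^−60) = $534.98.
Total interest on Option 2 = 60 × $534.98 − $23,250 = $8,848.80.
Option 1 is lower by $5,638.08.

Option 1 by $5,638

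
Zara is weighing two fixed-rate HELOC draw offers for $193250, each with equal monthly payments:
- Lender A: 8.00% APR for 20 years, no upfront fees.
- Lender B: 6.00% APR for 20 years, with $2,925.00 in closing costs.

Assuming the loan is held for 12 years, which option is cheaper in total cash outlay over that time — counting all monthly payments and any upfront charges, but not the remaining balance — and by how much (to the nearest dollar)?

Lender A: monthly rate = 8%/12 = 0.0066667; payment = 193,250 × 0.0066667 / (1 − (1+0.0066667)^−240) = $1,616.42.
Lender B: at 6.00% the monthly rate is 0.0050000, so the payment is 193,250 × 0.0050000 / (1 − 1.0050000^−240) = $1,384.50.
Over 144 months: Lender A costs 144 × $1,616.42 = $232,764.48; Lender B costs 144 × $1,384.50 + $2,925.00 = $202,293.00.
Lender B is cheaper by $232,764.48 − $202,293.00 = $30,471.48.

Lender B by $30,471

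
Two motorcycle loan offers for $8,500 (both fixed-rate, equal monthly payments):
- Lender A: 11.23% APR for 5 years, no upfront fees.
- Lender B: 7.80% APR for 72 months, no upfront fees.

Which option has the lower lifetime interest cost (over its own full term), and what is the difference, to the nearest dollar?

Lender A: at 11.23% the monthly rate is 0.0093583, so the payment is 8,500 × 0.0093583 / (1 − 1.0093583^−60) = $185.79.
Total interest on Lender A = 60 × $185.79 − $8,500 = $2,647.40.
Lender B: at 7.80% the monthly rate is 0.0065000, so the payment is 8,500 × 0.0065000 / (1 − 1.0065000^−72) = $148.20.
Total interest on Lender B = 72 × $148.20 − $8,500 = $2,170.40.
Lender B is lower by $477.00.

Lender B by $477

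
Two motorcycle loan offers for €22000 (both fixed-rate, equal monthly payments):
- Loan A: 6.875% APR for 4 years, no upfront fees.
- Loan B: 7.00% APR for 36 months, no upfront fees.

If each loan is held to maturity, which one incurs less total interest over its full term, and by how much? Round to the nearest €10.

Loan A: monthly rate = 6.875%/12 = 0.0057292; payment = 22,000 × 0.0057292 / (1 − (1+0.0057292)^−48) = €525.54.
Total interest on Loan A = 48 × €525.54 − €22,000 = €3,225.92.
Loan B: monthly rate = 7%/12 = 0.0058333; payment = 22,000 × 0.0058333 / (1 − (1+0.0058333)^−36) = €679.30.
Total interest on Loan B = 36 × €679.30 − €22,000 = €2,454.80.
Loan B is lower by €771.12.

Loan B by €770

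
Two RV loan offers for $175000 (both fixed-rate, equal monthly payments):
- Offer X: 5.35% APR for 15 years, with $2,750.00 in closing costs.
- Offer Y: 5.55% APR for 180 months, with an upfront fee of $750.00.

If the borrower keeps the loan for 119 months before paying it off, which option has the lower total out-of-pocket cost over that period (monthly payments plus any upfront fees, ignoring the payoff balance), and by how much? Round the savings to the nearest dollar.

Offer X: monthly rate = 5.35%/12 = 0.0044583; payment = 175,000 × 0.0044583 / (1 − (1+0.0044583)^−180) = $1,416.00.
Offer Y: monthly rate = 5.55%/12 = 0.0046250; payment = 175,000 × 0.0046250 / (1 − (1+0.0046250)^−180) = $1,434.54.
Over 119 months: Offer X costs 119 × $1,416.00 + $2,750.00 = $171,254.00; Offer Y costs 119 × $1,434.54 + $750.00 = $171,460.26.
Offer X is cheaper by $171,460.26 − $171,254.00 = $206.26.

Offer X by $206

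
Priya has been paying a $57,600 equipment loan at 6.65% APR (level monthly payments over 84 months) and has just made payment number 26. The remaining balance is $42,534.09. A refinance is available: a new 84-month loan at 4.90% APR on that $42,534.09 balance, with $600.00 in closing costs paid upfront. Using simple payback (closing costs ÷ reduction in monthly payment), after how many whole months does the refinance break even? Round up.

Current payment = 57,600 × 6.65%/12 / (1 − (1+0.0055417)^−84) = $859.52.
Refinanced payment = 42,534.09 × 0.0040833 / (1 − (1+0.0040833)^−84) = $599.18.
Monthly savings = $859.52 − $599.18 = $260.34.
Break-even = $600.00 / $260.34 = 2.30 → 3 months.

3 months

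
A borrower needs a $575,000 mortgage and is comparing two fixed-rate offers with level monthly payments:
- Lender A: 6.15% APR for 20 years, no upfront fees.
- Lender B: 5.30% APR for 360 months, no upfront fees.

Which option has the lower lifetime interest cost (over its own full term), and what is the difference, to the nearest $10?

Lender A: at 6.15% the monthly rate is 0.0051250, so the payment is 575,000 × 0.0051250 / (1 − 1.0051250^−240) = $4,169.39.
Total interest on Lender A = 240 × $4,169.39 − $575,000 = $425,653.60.
Lender B: at 5.30% the monthly rate is 0.0044167, so the payment is 575,000 × 0.0044167 / (1 − 1.0044167^−360) = $3,193.00.
Total interest on Lender B = 360 × $3,193.00 − $575,000 = $574,480.00.
Lender A is lower by $148,826.40.

Lender A by $148,830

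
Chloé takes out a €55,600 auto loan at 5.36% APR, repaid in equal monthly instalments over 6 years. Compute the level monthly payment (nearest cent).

€904.75

Monthly rate = 5.36%/12 = 0.0044667; payment = 55,600 × 0.0044667 / (1 − (1+0.0044667)^−72) = €904.75.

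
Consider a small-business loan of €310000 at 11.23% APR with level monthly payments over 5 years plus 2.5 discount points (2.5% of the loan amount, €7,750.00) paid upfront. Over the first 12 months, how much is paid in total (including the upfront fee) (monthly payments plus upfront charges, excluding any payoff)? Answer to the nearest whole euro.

Monthly rate = 11.23%/12 = 0.0093583; payment = 310,000 × 0.0093583 / (1 − (1+0.0093583)^−60) = €6,775.76.
Total outlay = 12 × €6,775.76 + €7,750.00 = €89,059.12.

€89,059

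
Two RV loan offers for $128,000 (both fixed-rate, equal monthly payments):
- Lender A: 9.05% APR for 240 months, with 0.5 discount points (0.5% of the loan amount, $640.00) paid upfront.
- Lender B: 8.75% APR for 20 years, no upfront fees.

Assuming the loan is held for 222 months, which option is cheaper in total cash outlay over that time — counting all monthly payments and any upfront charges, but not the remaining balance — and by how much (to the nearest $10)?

Lender B by $6,110

Lender A: at 9.05% the monthly rate is 0.0075417, so the payment is 128,000 × 0.0075417 / (1 − 1.0075417^−240) = $1,155.77.
Lender B: monthly rate = 8.75%/12 = 0.0072917; payment = 128,000 × 0.0072917 / (1 − (1+0.0072917)^−240) = $1,131.15.
Over 222 months: Lender A costs 222 × $1,155.77 + $640.00 = $257,220.94; Lender B costs 222 × $1,131.15 = $251,115.30.
Lender B is cheaper by $257,220.94 − $251,115.30 = $6,105.64.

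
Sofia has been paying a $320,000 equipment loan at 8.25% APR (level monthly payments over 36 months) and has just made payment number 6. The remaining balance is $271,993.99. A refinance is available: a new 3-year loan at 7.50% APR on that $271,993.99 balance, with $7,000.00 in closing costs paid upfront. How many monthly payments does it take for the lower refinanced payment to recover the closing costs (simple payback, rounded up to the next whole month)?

Current payment = 320,000 × 8.25%/12 / (1 − (1+0.0068750)^−36) = $10,064.58.
Refinanced payment = 271,993.99 × 0.0062500 / (1 − (1+0.0062500)^−36) = $8,460.70.
Monthly savings = $10,064.58 − $8,460.70 = $1,603.88.
Break-even = $7,000.00 / $1,603.88 = 4.36 → 5 months.

5 months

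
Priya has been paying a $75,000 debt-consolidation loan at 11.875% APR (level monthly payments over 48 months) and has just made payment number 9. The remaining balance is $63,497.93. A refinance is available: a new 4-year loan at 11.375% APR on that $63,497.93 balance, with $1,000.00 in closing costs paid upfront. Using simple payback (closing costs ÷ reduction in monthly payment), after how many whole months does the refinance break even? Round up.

Current payment = 75,000 × 11.875%/12 / (1 − (1+0.0098958)^−48) = $1,970.44.
Refinanced payment = 63,497.93 × 0.0094792 / (1 − (1+0.0094792)^−48) = $1,652.72.
Monthly savings = $1,970.44 − $1,652.72 = $317.72.
Break-even = $1,000.00 / $317.72 = 3.15 → 4 months.

4 months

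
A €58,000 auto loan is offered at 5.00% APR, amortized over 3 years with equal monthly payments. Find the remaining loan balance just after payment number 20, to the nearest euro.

€26,852

With monthly rate i = 5%/12 = 0.0041667, the balance after k of n payments is P · [(1+i)^n − (1+i)^k] / [(1+i)^n − 1].
(1+0.0041667)^36 = 1.16147223 and (1+0.0041667)^20 = 1.08671589, so the balance is 58,000 × (1.16147223 − 1.08671589) / (1.16147223 − 1) = €26,852.10.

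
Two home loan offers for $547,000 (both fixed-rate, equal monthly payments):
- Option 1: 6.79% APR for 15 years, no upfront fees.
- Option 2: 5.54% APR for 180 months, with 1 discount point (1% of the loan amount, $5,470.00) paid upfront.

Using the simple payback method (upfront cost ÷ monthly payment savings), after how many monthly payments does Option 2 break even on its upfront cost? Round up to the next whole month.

Option 1: at 6.79% the monthly rate is 0.0056583, so the payment is 547,000 × 0.0056583 / (1 − 1.0056583^−180) = $4,852.59.
Option 2: monthly rate = 5.54%/12 = 0.0046167; payment = 547,000 × 0.0046167 / (1 − (1+0.0046167)^−180) = $4,481.07.
Monthly savings = $4,852.59 − $4,481.07 = $371.52.
Break-even = $5,470.00 / $371.52 = 14.72 → 15 months.

15 months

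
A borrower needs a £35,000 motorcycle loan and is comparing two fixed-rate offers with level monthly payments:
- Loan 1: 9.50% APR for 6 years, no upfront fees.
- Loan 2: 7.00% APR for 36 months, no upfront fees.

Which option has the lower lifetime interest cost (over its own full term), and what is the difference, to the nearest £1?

Loan 1: at 9.50% the monthly rate is 0.0079167, so the payment is 35,000 × 0.0079167 / (1 − 1.0079167^−72) = £639.61.
Total interest on Loan 1 = 72 × £639.61 − £35,000 = £11,051.92.
Loan 2: monthly rate = 7%/12 = 0.0058333; payment = 35,000 × 0.0058333 / (1 − (1+0.0058333)^−36) = £1,080.70.
Total interest on Loan 2 = 36 × £1,080.70 − £35,000 = £3,905.20.
Loan 2 is lower by £7,146.72.

Loan 2 by £7,147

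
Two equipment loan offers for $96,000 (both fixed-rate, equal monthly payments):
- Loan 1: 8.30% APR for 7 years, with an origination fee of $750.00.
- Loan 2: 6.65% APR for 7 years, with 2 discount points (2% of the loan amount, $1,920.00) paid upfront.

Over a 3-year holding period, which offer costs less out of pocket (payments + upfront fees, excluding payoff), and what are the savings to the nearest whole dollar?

Loan 2 by $1,643

Loan 1: at 8.30% the monthly rate is 0.0069167, so the payment is 96,000 × 0.0069167 / (1 − 1.0069167^−84) = $1,510.67.
Loan 2: at 6.65% the monthly rate is 0.0055417, so the payment is 96,000 × 0.0055417 / (1 − 1.0055417^−84) = $1,432.53.
Over 36 months: Loan 1 costs 36 × $1,510.67 + $750.00 = $55,134.12; Loan 2 costs 36 × $1,432.53 + $1,920.00 = $53,491.08.
Loan 2 is cheaper by $55,134.12 − $53,491.08 = $1,643.04.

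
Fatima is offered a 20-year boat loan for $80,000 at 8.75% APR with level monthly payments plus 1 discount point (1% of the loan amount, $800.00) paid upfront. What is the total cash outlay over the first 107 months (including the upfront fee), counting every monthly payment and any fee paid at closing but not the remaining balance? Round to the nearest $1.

$76,446

At 8.75% the monthly rate is 0.0072917, so the payment is 80,000 × 0.0072917 / (1 − 1.0072917^−240) = $706.97.
Total outlay = 107 × $706.97 + $800.00 = $76,445.79.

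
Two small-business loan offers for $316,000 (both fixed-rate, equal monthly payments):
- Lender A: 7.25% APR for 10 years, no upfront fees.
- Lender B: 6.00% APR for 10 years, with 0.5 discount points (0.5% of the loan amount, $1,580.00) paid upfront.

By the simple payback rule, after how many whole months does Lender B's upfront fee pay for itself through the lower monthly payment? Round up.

Lender A: at 7.25% the monthly rate is 0.0060417, so the payment is 316,000 × 0.0060417 / (1 − 1.0060417^−120) = $3,709.87.
Lender B: at 6.00% the monthly rate is 0.0050000, so the payment is 316,000 × 0.0050000 / (1 − 1.0050000^−120) = $3,508.25.
Monthly savings = $3,709.87 − $3,508.25 = $201.62.
Break-even = $1,580.00 / $201.62 = 7.84 → 8 months.

8 months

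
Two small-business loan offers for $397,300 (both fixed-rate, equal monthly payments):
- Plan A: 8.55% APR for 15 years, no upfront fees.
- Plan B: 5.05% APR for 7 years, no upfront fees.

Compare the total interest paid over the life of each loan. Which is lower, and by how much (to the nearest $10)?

Plan B by $233,850

Plan A: monthly rate = 8.55%/12 = 0.0071250; payment = 397,300 × 0.0071250 / (1 − (1+0.0071250)^−180) = $3,924.02.
Total interest on Plan A = 180 × $3,924.02 − $397,300 = $309,023.60.
Plan B: monthly rate = 5.05%/12 = 0.0042083; payment = 397,300 × 0.0042083 / (1 − (1+0.0042083)^−84) = $5,624.74.
Total interest on Plan B = 84 × $5,624.74 − $397,300 = $75,178.16.
Plan B is lower by $233,845.44.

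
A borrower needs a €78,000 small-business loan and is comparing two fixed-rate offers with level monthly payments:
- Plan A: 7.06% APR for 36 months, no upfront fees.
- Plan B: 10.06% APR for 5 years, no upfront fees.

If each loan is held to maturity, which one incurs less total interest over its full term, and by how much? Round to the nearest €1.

Plan A by €12,794

Plan A: monthly rate = 7.06%/12 = 0.0058833; payment = 78,000 × 0.0058833 / (1 − (1+0.0058833)^−36) = €2,410.55.
Total interest on Plan A = 36 × €2,410.55 − €78,000 = €8,779.80.
Plan B: at 10.06% the monthly rate is 0.0083833, so the payment is 78,000 × 0.0083833 / (1 − 1.0083833^−60) = €1,659.57.
Total interest on Plan B = 60 × €1,659.57 − €78,000 = €21,574.20.
Plan A is lower by €12,794.40.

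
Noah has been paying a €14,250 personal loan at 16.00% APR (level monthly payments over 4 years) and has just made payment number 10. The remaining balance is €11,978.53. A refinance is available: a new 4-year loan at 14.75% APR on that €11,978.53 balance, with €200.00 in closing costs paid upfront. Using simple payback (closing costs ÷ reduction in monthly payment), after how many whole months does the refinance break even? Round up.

Current payment = 14,250 × 16%/12 / (1 − (1+0.0133333)^−48) = €403.85.
Refinanced payment = 11,978.53 × 0.0122917 / (1 − (1+0.0122917)^−48) = €331.86.
Monthly savings = €403.85 − €331.86 = €71.99.
Break-even = €200.00 / €71.99 = 2.78 → 3 months.

3 months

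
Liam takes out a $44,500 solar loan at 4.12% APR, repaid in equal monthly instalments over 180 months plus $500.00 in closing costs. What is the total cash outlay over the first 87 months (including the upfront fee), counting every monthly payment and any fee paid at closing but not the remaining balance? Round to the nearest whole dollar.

Monthly rate = 4.12%/12 = 0.0034333; payment = 44,500 × 0.0034333 / (1 − (1+0.0034333)^−180) = $331.84.
Total outlay = 87 × $331.84 + $500.00 = $29,370.08.

$29,370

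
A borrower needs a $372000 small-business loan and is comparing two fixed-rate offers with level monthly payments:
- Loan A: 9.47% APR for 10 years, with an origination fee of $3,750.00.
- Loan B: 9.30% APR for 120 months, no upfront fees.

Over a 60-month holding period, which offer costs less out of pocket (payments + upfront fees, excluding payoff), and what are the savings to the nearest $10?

Loan A: at 9.47% the monthly rate is 0.0078917, so the payment is 372,000 × 0.0078917 / (1 − 1.0078917^−120) = $4,807.48.
Loan B: monthly rate = 9.3%/12 = 0.0077500; payment = 372,000 × 0.0077500 / (1 − (1+0.0077500)^−120) = $4,772.95.
Over 60 months: Loan A costs 60 × $4,807.48 + $3,750.00 = $292,198.80; Loan B costs 60 × $4,772.95 = $286,377.00.
Loan B is cheaper by $292,198.80 − $286,377.00 = $5,821.80.

Loan B by $5,820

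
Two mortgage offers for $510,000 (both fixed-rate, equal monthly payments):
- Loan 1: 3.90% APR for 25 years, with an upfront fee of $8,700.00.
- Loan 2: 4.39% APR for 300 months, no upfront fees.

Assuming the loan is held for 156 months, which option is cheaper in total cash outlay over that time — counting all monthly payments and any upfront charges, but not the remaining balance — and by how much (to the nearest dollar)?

Loan 1 by $13,001

Loan 1: at 3.90% the monthly rate is 0.0032500, so the payment is 510,000 × 0.0032500 / (1 − 1.0032500^−300) = $2,663.89.
Loan 2: monthly rate = 4.39%/12 = 0.0036583; payment = 510,000 × 0.0036583 / (1 − (1+0.0036583)^−300) = $2,803.00.
Over 156 months: Loan 1 costs 156 × $2,663.89 + $8,700.00 = $424,266.84; Loan 2 costs 156 × $2,803.00 = $437,268.00.
Loan 1 is cheaper by $437,268.00 − $424,266.84 = $13,001.16.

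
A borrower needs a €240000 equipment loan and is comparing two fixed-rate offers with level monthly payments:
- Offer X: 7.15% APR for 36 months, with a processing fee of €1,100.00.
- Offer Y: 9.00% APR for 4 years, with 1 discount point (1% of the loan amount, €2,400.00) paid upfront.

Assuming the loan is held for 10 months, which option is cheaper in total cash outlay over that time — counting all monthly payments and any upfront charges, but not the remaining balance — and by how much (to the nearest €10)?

Offer Y by €13,250

Offer X: monthly rate = 7.15%/12 = 0.0059583; payment = 240,000 × 0.0059583 / (1 − (1+0.0059583)^−36) = €7,426.97.
Offer Y: at 9.00% the monthly rate is 0.0075000, so the payment is 240,000 × 0.0075000 / (1 − 1.0075000^−48) = €5,972.41.
Over 10 months: Offer X costs 10 × €7,426.97 + €1,100.00 = €75,369.70; Offer Y costs 10 × €5,972.41 + €2,400.00 = €62,124.10.
Offer Y is cheaper by €75,369.70 − €62,124.10 = €13,245.60.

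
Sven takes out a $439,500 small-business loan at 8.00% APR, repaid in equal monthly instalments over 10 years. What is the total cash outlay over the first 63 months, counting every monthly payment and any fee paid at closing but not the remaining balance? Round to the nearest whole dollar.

$335,938

Monthly rate = 8%/12 = 0.0066667; payment = 439,500 × 0.0066667 / (1 − (1+0.0066667)^−120) = $5,332.35.
Total outlay = 63 × $5,332.35 = $335,938.05.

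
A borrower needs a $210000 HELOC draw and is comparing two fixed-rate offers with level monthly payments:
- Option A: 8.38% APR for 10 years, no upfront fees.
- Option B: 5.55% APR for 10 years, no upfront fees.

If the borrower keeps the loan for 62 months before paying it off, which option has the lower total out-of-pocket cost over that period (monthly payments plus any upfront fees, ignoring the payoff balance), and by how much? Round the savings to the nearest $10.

Option A: at 8.38% the monthly rate is 0.0069833, so the payment is 210,000 × 0.0069833 / (1 − 1.0069833^−120) = $2,590.24.
Option B: at 5.55% the monthly rate is 0.0046250, so the payment is 210,000 × 0.0046250 / (1 − 1.0046250^−120) = $2,284.26.
Over 62 months: Option A costs 62 × $2,590.24 = $160,594.88; Option B costs 62 × $2,284.26 = $141,624.12.
Option B is cheaper by $160,594.88 − $141,624.12 = $18,970.76.

Option B by $18,970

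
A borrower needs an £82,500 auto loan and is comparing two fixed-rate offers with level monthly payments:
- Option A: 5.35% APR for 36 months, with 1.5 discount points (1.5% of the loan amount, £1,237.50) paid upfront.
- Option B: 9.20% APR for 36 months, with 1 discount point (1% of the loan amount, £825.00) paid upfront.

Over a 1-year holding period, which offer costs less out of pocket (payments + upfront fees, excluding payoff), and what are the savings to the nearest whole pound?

Option A: monthly rate = 5.35%/12 = 0.0044583; payment = 82,500 × 0.0044583 / (1 − (1+0.0044583)^−36) = £2,485.58.
Option B: monthly rate = 9.2%/12 = 0.0076667; payment = 82,500 × 0.0076667 / (1 − (1+0.0076667)^−36) = £2,631.16.
Over 12 months: Option A costs 12 × £2,485.58 + £1,237.50 = £31,064.46; Option B costs 12 × £2,631.16 + £825.00 = £32,398.92.
Option A is cheaper by £32,398.92 − £31,064.46 = £1,334.46.

Option A by £1,334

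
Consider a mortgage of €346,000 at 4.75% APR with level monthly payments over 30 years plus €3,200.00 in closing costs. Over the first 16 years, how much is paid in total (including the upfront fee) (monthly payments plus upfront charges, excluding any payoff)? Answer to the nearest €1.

€349,741

At 4.75% the monthly rate is 0.0039583, so the payment is 346,000 × 0.0039583 / (1 − 1.0039583^−360) = €1,804.90.
Total outlay = 192 × €1,804.90 + €3,200.00 = €349,740.80.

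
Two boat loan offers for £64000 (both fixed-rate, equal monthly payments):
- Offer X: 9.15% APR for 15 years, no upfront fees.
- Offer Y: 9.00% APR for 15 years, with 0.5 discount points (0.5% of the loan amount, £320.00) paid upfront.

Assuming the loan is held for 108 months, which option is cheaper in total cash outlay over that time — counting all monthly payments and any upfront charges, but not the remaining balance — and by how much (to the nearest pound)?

Offer X: monthly rate = 9.15%/12 = 0.0076250; payment = 64,000 × 0.0076250 / (1 − (1+0.0076250)^−180) = £654.85.
Offer Y: at 9.00% the monthly rate is 0.0075000, so the payment is 64,000 × 0.0075000 / (1 − 1.0075000^−180) = £649.13.
Over 108 months: Offer X costs 108 × £654.85 = £70,723.80; Offer Y costs 108 × £649.13 + £320.00 = £70,426.04.
Offer Y is cheaper by £70,723.80 − £70,426.04 = £297.76.

Offer Y by £298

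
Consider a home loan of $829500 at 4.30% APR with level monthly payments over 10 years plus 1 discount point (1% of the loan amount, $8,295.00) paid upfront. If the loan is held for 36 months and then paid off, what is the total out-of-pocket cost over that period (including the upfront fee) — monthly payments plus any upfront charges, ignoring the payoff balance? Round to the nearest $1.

$314,909

At 4.30% the monthly rate is 0.0035833, so the payment is 829,500 × 0.0035833 / (1 − 1.0035833^−120) = $8,517.06.
Total outlay = 36 × $8,517.06 + $8,295.00 = $314,909.16.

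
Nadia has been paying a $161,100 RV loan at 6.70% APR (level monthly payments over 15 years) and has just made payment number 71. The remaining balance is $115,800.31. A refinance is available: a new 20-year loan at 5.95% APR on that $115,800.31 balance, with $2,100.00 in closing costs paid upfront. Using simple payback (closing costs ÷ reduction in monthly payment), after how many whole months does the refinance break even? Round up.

4 months

Current payment = 161,100 × 6.7%/12 / (1 − (1+0.0055833)^−180) = $1,421.13.
Refinanced payment = 115,800.31 × 0.0049583 / (1 − (1+0.0049583)^−240) = $826.29.
Monthly savings = $1,421.13 − $826.29 = $594.84.
Break-even = $2,100.00 / $594.84 = 3.53 → 4 months.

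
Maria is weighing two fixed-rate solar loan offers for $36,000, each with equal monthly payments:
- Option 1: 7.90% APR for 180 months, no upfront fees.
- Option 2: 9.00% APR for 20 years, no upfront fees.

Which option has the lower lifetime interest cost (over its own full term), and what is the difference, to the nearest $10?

Option 1: at 7.90% the monthly rate is 0.0065833, so the payment is 36,000 × 0.0065833 / (1 − 1.0065833^−180) = $341.96.
Total interest on Option 1 = 180 × $341.96 − $36,000 = $25,552.80.
Option 2: monthly rate = 9%/12 = 0.0075000; payment = 36,000 × 0.0075000 / (1 − (1+0.0075000)^−240) = $323.90.
Total interest on Option 2 = 240 × $323.90 − $36,000 = $41,736.00.
Option 1 is lower by $16,183.20.

Option 1 by $16,180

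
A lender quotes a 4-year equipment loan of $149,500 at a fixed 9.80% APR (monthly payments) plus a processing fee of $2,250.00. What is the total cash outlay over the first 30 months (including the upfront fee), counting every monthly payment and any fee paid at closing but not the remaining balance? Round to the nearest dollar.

At 9.80% the monthly rate is 0.0081667, so the payment is 149,500 × 0.0081667 / (1 − 1.0081667^−48) = $3,777.36.
Total outlay = 30 × $3,777.36 + $2,250.00 = $115,570.80.

$115,571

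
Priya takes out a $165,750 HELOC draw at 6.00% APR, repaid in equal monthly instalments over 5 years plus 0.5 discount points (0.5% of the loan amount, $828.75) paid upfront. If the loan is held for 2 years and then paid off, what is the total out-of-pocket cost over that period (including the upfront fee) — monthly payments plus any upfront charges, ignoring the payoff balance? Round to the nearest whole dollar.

$77,735

Monthly rate = 6%/12 = 0.0050000; payment = 165,750 × 0.0050000 / (1 − (1+0.0050000)^−60) = $3,204.41.
Total outlay = 24 × $3,204.41 + $828.75 = $77,734.59.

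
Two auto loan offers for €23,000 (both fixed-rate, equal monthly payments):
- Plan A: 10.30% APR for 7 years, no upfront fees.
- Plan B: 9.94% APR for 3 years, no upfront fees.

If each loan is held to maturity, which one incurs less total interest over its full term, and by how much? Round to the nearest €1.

Plan B by €5,680

Plan A: monthly rate = 10.3%/12 = 0.0085833; payment = 23,000 × 0.0085833 / (1 − (1+0.0085833)^−84) = €385.40.
Total interest on Plan A = 84 × €385.40 − €23,000 = €9,373.60.
Plan B: at 9.94% the monthly rate is 0.0082833, so the payment is 23,000 × 0.0082833 / (1 − 1.0082833^−36) = €741.50.
Total interest on Plan B = 36 × €741.50 − €23,000 = €3,694.00.
Plan B is lower by €5,679.60.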